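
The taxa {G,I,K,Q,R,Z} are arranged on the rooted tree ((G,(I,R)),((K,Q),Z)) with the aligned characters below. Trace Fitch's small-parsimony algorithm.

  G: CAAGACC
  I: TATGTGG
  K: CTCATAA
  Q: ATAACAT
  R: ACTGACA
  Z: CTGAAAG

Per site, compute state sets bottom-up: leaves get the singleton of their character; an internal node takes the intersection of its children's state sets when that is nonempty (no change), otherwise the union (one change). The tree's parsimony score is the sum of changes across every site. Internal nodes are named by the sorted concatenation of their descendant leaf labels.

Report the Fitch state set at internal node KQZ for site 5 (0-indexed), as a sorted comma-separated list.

IR@0: {T} ∪ {A} = {A,T} (union, +1)
GIR@0: {C} ∪ {A,T} = {A,C,T} (union, +1)
KQ@0: {C} ∪ {A} = {A,C} (union, +1)
KQZ@0: {A,C} ∩ {C} = {C} (intersection, +0)
GIKQRZ@0: {A,C,T} ∩ {C} = {C} (intersection, +0)
IR@1: {A} ∪ {C} = {A,C} (union, +1)
GIR@1: {A} ∩ {A,C} = {A} (intersection, +0)
KQ@1: {T} ∩ {T} = {T} (intersection, +0)
KQZ@1: {T} ∩ {T} = {T} (intersection, +0)
GIKQRZ@1: {A} ∪ {T} = {A,T} (union, +1)
IR@2: {T} ∩ {T} = {T} (intersection, +0)
GIR@2: {A} ∪ {T} = {A,T} (union, +1)
KQ@2: {C} ∪ {A} = {A,C} (union, +1)
KQZ@2: {A,C} ∪ {G} = {A,C,G} (union, +1)
GIKQRZ@2: {A,T} ∩ {A,C,G} = {A} (intersection, +0)
IR@3: {G} ∩ {G} = {G} (intersection, +0)
GIR@3: {G} ∩ {G} = {G} (intersection, +0)
KQ@3: {A} ∩ {A} = {A} (intersection, +0)
KQZ@3: {A} ∩ {A} = {A} (intersection, +0)
GIKQRZ@3: {G} ∪ {A} = {A,G} (union, +1)
IR@4: {T} ∪ {A} = {A,T} (union, +1)
GIR@4: {A} ∩ {A,T} = {A} (intersection, +0)
KQ@4: {T} ∪ {C} = {C,T} (union, +1)
KQZ@4: {C,T} ∪ {A} = {A,C,T} (union, +1)
GIKQRZ@4: {A} ∩ {A,C,T} = {A} (intersection, +0)
IR@5: {G} ∪ {C} = {C,G} (union, +1)
GIR@5: {C} ∩ {C,G} = {C} (intersection, +0)
KQ@5: {A} ∩ {A} = {A} (intersection, +0)
KQZ@5: {A} ∩ {A} = {A} (intersection, +0)
GIKQRZ@5: {C} ∪ {A} = {A,C} (union, +1)
IR@6: {G} ∪ {A} = {A,G} (union, +1)
GIR@6: {C} ∪ {A,G} = {A,C,G} (union, +1)
KQ@6: {A} ∪ {T} = {A,T} (union, +1)
KQZ@6: {A,T} ∪ {G} = {A,G,T} (union, +1)
GIKQRZ@6: {A,C,G} ∩ {A,G,T} = {A,G} (intersection, +0)
per-site changes: [3, 2, 3, 1, 3, 2, 4]; total = 18

A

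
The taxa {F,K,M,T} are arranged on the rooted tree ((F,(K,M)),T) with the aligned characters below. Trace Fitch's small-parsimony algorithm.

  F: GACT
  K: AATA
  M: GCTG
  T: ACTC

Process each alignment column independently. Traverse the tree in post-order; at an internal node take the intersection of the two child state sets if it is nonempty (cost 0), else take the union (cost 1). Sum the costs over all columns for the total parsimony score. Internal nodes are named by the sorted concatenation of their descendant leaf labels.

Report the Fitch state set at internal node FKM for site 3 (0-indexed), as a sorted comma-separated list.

A,G,T

KM@0: {A} ∪ {G} = {A,G} (union, +1)
FKM@0: {G} ∩ {A,G} = {G} (intersection, +0)
FKMT@0: {G} ∪ {A} = {A,G} (union, +1)
KM@1: {A} ∪ {C} = {A,C} (union, +1)
FKM@1: {A} ∩ {A,C} = {A} (intersection, +0)
FKMT@1: {A} ∪ {C} = {A,C} (union, +1)
KM@2: {T} ∩ {T} = {T} (intersection, +0)
FKM@2: {C} ∪ {T} = {C,T} (union, +1)
FKMT@2: {C,T} ∩ {T} = {T} (intersection, +0)
KM@3: {A} ∪ {G} = {A,G} (union, +1)
FKM@3: {T} ∪ {A,G} = {A,G,T} (union, +1)
FKMT@3: {A,G,T} ∪ {C} = {A,C,G,T} (union, +1)
per-site changes: [2, 2, 1, 3]; total = 8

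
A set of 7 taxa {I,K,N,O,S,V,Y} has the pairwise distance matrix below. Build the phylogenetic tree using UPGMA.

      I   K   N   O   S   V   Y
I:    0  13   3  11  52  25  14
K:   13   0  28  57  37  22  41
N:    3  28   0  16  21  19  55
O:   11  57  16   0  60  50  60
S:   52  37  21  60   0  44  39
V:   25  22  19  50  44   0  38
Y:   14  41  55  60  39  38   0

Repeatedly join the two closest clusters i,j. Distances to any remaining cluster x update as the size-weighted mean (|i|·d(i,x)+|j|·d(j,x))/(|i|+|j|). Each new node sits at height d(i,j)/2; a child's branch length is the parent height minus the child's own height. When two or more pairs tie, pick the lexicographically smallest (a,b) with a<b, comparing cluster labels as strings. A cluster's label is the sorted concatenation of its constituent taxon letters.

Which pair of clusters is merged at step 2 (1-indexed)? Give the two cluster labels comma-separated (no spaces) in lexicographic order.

step 1: merge (I,N) at d=3; branch lengths I→3/2, N→3/2; new cluster IN
  updated: d(IN,K)=41/2, d(IN,O)=27/2, d(IN,S)=73/2, d(IN,V)=22, d(IN,Y)=69/2
step 2: merge (IN,O) at d=27/2; branch lengths IN→21/4, O→27/4; new cluster INO
  updated: d(INO,K)=98/3, d(INO,S)=133/3, d(INO,V)=94/3, d(INO,Y)=43
step 3: merge (K,V) at d=22; branch lengths K→11, V→11; new cluster KV
  updated: d(INO,KV)=32, d(KV,S)=81/2, d(KV,Y)=79/2
step 4: merge (INO,KV) at d=32; branch lengths INO→37/4, KV→5; new cluster IKNOV
  updated: d(IKNOV,S)=214/5, d(IKNOV,Y)=208/5
step 5: merge (S,Y) at d=39; branch lengths S→39/2, Y→39/2; new cluster SY
  updated: d(IKNOV,SY)=211/5
step 6: merge (IKNOV,SY) at d=211/5; branch lengths IKNOV→51/10, SY→8/5; new cluster IKNOSVY
final tree: ((((I:3/2,N:3/2):21/4,O:27/4):37/4,(K:11,V:11):5):51/10,(S:39/2,Y:39/2):8/5)
total length: 1939/20

IN,O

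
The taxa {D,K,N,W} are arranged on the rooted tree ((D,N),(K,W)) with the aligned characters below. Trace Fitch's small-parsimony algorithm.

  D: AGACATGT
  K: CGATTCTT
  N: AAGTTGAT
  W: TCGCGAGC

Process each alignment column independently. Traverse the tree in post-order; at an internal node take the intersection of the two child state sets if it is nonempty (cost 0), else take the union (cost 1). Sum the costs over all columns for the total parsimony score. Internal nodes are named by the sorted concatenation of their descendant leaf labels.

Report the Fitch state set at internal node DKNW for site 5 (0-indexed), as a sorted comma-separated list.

DN@0: {A} ∩ {A} = {A} (intersection, +0)
KW@0: {C} ∪ {T} = {C,T} (union, +1)
DKNW@0: {A} ∪ {C,T} = {A,C,T} (union, +1)
DN@1: {G} ∪ {A} = {A,G} (union, +1)
KW@1: {G} ∪ {C} = {C,G} (union, +1)
DKNW@1: {A,G} ∩ {C,G} = {G} (intersection, +0)
DN@2: {A} ∪ {G} = {A,G} (union, +1)
KW@2: {A} ∪ {G} = {A,G} (union, +1)
DKNW@2: {A,G} ∩ {A,G} = {A,G} (intersection, +0)
DN@3: {C} ∪ {T} = {C,T} (union, +1)
KW@3: {T} ∪ {C} = {C,T} (union, +1)
DKNW@3: {C,T} ∩ {C,T} = {C,T} (intersection, +0)
DN@4: {A} ∪ {T} = {A,T} (union, +1)
KW@4: {T} ∪ {G} = {G,T} (union, +1)
DKNW@4: {A,T} ∩ {G,T} = {T} (intersection, +0)
DN@5: {T} ∪ {G} = {G,T} (union, +1)
KW@5: {C} ∪ {A} = {A,C} (union, +1)
DKNW@5: {G,T} ∪ {A,C} = {A,C,G,T} (union, +1)
DN@6: {G} ∪ {A} = {A,G} (union, +1)
KW@6: {T} ∪ {G} = {G,T} (union, +1)
DKNW@6: {A,G} ∩ {G,T} = {G} (intersection, +0)
DN@7: {T} ∩ {T} = {T} (intersection, +0)
KW@7: {T} ∪ {C} = {C,T} (union, +1)
DKNW@7: {T} ∩ {C,T} = {T} (intersection, +0)
per-site changes: [2, 2, 2, 2, 2, 3, 2, 1]; total = 16

A,C,G,T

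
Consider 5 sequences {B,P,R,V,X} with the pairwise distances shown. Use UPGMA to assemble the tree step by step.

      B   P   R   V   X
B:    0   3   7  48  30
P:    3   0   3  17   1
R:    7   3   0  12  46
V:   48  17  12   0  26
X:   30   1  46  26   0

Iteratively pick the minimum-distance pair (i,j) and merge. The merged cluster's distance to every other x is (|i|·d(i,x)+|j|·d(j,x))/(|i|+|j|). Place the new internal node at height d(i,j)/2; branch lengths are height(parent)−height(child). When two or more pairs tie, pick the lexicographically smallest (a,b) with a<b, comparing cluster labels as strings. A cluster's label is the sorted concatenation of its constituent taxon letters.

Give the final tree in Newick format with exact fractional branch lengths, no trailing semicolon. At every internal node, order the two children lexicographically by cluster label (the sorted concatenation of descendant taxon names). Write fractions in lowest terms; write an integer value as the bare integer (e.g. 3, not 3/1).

iteration 1: select P,X (d=1); attach at lengths (1/2, 1/2); label the merged cluster PX
  updated: d(B,PX)=33/2, d(PX,R)=49/2, d(PX,V)=43/2
iteration 2: select B,R (d=7); attach at lengths (7/2, 7/2); label the merged cluster BR
  updated: d(BR,PX)=41/2, d(BR,V)=30
iteration 3: select BR,PX (d=41/2); attach at lengths (27/4, 39/4); label the merged cluster BPRX
  updated: d(BPRX,V)=103/4
iteration 4: select BPRX,V (d=103/4); attach at lengths (21/8, 103/8); label the merged cluster BPRVX
final tree: (((B:7/2,R:7/2):27/4,(P:1/2,X:1/2):39/4):21/8,V:103/8)
total length: 40

(((B:7/2,R:7/2):27/4,(P:1/2,X:1/2):39/4):21/8,V:103/8)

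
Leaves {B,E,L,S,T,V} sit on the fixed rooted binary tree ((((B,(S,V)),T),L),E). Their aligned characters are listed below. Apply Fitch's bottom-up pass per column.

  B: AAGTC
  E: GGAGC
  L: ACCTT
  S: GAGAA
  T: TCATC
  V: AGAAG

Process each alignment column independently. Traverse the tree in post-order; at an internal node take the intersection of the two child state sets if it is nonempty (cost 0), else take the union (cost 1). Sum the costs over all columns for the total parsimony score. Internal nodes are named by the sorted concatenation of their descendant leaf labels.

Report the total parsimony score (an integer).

SV@0: {G} ∪ {A} = {A,G} (union, +1)
BSV@0: {A} ∩ {A,G} = {A} (intersection, +0)
BSTV@0: {A} ∪ {T} = {A,T} (union, +1)
BLSTV@0: {A,T} ∩ {A} = {A} (intersection, +0)
BELSTV@0: {A} ∪ {G} = {A,G} (union, +1)
SV@1: {A} ∪ {G} = {A,G} (union, +1)
BSV@1: {A} ∩ {A,G} = {A} (intersection, +0)
BSTV@1: {A} ∪ {C} = {A,C} (union, +1)
BLSTV@1: {A,C} ∩ {C} = {C} (intersection, +0)
BELSTV@1: {C} ∪ {G} = {C,G} (union, +1)
SV@2: {G} ∪ {A} = {A,G} (union, +1)
BSV@2: {G} ∩ {A,G} = {G} (intersection, +0)
BSTV@2: {G} ∪ {A} = {A,G} (union, +1)
BLSTV@2: {A,G} ∪ {C} = {A,C,G} (union, +1)
BELSTV@2: {A,C,G} ∩ {A} = {A} (intersection, +0)
SV@3: {A} ∩ {A} = {A} (intersection, +0)
BSV@3: {T} ∪ {A} = {A,T} (union, +1)
BSTV@3: {A,T} ∩ {T} = {T} (intersection, +0)
BLSTV@3: {T} ∩ {T} = {T} (intersection, +0)
BELSTV@3: {T} ∪ {G} = {G,T} (union, +1)
SV@4: {A} ∪ {G} = {A,G} (union, +1)
BSV@4: {C} ∪ {A,G} = {A,C,G} (union, +1)
BSTV@4: {A,C,G} ∩ {C} = {C} (intersection, +0)
BLSTV@4: {C} ∪ {T} = {C,T} (union, +1)
BELSTV@4: {C,T} ∩ {C} = {C} (intersection, +0)
per-site changes: [3, 3, 3, 2, 3]; total = 14

14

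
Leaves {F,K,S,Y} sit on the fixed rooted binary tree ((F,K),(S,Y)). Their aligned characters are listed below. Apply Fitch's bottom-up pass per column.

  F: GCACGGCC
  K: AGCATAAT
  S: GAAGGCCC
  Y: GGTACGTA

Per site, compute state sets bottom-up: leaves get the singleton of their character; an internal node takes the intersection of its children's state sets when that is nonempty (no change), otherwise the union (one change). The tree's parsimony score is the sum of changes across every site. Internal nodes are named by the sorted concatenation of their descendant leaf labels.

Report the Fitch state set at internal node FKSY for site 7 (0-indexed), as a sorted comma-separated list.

FK@0: {G} ∪ {A} = {A,G} (union, +1)
SY@0: {G} ∩ {G} = {G} (intersection, +0)
FKSY@0: {A,G} ∩ {G} = {G} (intersection, +0)
FK@1: {C} ∪ {G} = {C,G} (union, +1)
SY@1: {A} ∪ {G} = {A,G} (union, +1)
FKSY@1: {C,G} ∩ {A,G} = {G} (intersection, +0)
FK@2: {A} ∪ {C} = {A,C} (union, +1)
SY@2: {A} ∪ {T} = {A,T} (union, +1)
FKSY@2: {A,C} ∩ {A,T} = {A} (intersection, +0)
FK@3: {C} ∪ {A} = {A,C} (union, +1)
SY@3: {G} ∪ {A} = {A,G} (union, +1)
FKSY@3: {A,C} ∩ {A,G} = {A} (intersection, +0)
FK@4: {G} ∪ {T} = {G,T} (union, +1)
SY@4: {G} ∪ {C} = {C,G} (union, +1)
FKSY@4: {G,T} ∩ {C,G} = {G} (intersection, +0)
FK@5: {G} ∪ {A} = {A,G} (union, +1)
SY@5: {C} ∪ {G} = {C,G} (union, +1)
FKSY@5: {A,G} ∩ {C,G} = {G} (intersection, +0)
FK@6: {C} ∪ {A} = {A,C} (union, +1)
SY@6: {C} ∪ {T} = {C,T} (union, +1)
FKSY@6: {A,C} ∩ {C,T} = {C} (intersection, +0)
FK@7: {C} ∪ {T} = {C,T} (union, +1)
SY@7: {C} ∪ {A} = {A,C} (union, +1)
FKSY@7: {C,T} ∩ {A,C} = {C} (intersection, +0)
per-site changes: [1, 2, 2, 2, 2, 2, 2, 2]; total = 15

C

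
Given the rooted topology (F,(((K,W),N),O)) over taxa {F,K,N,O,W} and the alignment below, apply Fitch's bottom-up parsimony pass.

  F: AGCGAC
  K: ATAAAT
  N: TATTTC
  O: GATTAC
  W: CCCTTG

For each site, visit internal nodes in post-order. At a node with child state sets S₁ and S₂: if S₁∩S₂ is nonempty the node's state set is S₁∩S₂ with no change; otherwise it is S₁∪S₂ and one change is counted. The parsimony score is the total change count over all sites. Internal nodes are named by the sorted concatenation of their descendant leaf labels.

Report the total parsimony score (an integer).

KW@0: {A} ∪ {C} = {A,C} (union, +1)
KNW@0: {A,C} ∪ {T} = {A,C,T} (union, +1)
KNOW@0: {A,C,T} ∪ {G} = {A,C,G,T} (union, +1)
FKNOW@0: {A} ∩ {A,C,G,T} = {A} (intersection, +0)
KW@1: {T} ∪ {C} = {C,T} (union, +1)
KNW@1: {C,T} ∪ {A} = {A,C,T} (union, +1)
KNOW@1: {A,C,T} ∩ {A} = {A} (intersection, +0)
FKNOW@1: {G} ∪ {A} = {A,G} (union, +1)
KW@2: {A} ∪ {C} = {A,C} (union, +1)
KNW@2: {A,C} ∪ {T} = {A,C,T} (union, +1)
KNOW@2: {A,C,T} ∩ {T} = {T} (intersection, +0)
FKNOW@2: {C} ∪ {T} = {C,T} (union, +1)
KW@3: {A} ∪ {T} = {A,T} (union, +1)
KNW@3: {A,T} ∩ {T} = {T} (intersection, +0)
KNOW@3: {T} ∩ {T} = {T} (intersection, +0)
FKNOW@3: {G} ∪ {T} = {G,T} (union, +1)
KW@4: {A} ∪ {T} = {A,T} (union, +1)
KNW@4: {A,T} ∩ {T} = {T} (intersection, +0)
KNOW@4: {T} ∪ {A} = {A,T} (union, +1)
FKNOW@4: {A} ∩ {A,T} = {A} (intersection, +0)
KW@5: {T} ∪ {G} = {G,T} (union, +1)
KNW@5: {G,T} ∪ {C} = {C,G,T} (union, +1)
KNOW@5: {C,G,T} ∩ {C} = {C} (intersection, +0)
FKNOW@5: {C} ∩ {C} = {C} (intersection, +0)
per-site changes: [3, 3, 3, 2, 2, 2]; total = 15

15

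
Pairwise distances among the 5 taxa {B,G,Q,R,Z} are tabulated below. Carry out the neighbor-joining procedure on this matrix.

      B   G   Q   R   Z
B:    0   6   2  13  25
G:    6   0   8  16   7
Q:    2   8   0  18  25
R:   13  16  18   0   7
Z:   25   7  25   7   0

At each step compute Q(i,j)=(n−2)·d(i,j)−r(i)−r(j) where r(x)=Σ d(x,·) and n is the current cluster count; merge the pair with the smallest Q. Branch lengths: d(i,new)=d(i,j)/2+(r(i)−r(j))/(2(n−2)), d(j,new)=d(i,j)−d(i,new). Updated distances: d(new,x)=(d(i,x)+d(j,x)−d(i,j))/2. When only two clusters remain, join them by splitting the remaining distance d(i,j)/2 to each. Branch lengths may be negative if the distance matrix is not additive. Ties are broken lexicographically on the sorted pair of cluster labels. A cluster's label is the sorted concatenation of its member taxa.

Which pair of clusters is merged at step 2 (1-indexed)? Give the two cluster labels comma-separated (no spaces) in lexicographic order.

B,Q

step 1: merge (R,Z) at d=7, Q=-97; branch lengths R→11/6, Z→31/6; new cluster RZ
  updated: d(B,RZ)=31/2, d(G,RZ)=8, d(Q,RZ)=18
step 2: merge (B,Q) at d=2, Q=-95/2; branch lengths B→-1/8, Q→17/8; new cluster BQ
  updated: d(BQ,G)=6, d(BQ,RZ)=63/4
step 3: merge (BQ,G) at d=6, Q=-119/4; branch lengths BQ→55/8, G→-7/8; new cluster BGQ
  updated: d(BGQ,RZ)=71/8
step 4: merge (BGQ,RZ) at d=71/8; branch lengths BGQ→71/16, RZ→71/16; new cluster BGQRZ
final tree: (((B:-1/8,Q:17/8):55/8,G:-7/8):71/16,(R:11/6,Z:31/6):71/16)
total length: 191/8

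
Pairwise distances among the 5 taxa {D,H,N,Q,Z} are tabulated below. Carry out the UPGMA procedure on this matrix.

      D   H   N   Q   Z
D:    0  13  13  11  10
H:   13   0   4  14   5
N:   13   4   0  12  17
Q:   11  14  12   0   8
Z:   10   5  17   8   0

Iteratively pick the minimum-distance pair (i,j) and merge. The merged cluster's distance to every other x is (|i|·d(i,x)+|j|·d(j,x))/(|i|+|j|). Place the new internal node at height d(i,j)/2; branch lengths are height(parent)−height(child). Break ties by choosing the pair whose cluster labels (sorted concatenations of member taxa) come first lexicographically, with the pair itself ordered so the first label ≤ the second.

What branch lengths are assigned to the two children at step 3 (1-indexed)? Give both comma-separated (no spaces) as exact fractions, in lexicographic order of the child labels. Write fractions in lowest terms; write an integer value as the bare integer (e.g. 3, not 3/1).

1. join H+N (d=4) ⇒ HN; edges |H|=2, |N|=2
  updated: d(D,HN)=13, d(HN,Q)=13, d(HN,Z)=11
2. join Q+Z (d=8) ⇒ QZ; edges |Q|=4, |Z|=4
  updated: d(D,QZ)=21/2, d(HN,QZ)=12
3. join D+QZ (d=21/2) ⇒ DQZ; edges |D|=21/4, |QZ|=5/4
  updated: d(DQZ,HN)=37/3
4. join DQZ+HN (d=37/3) ⇒ DHNQZ; edges |DQZ|=11/12, |HN|=25/6
final tree: ((D:21/4,(Q:4,Z:4):5/4):11/12,(H:2,N:2):25/6)
total length: 283/12

21/4,5/4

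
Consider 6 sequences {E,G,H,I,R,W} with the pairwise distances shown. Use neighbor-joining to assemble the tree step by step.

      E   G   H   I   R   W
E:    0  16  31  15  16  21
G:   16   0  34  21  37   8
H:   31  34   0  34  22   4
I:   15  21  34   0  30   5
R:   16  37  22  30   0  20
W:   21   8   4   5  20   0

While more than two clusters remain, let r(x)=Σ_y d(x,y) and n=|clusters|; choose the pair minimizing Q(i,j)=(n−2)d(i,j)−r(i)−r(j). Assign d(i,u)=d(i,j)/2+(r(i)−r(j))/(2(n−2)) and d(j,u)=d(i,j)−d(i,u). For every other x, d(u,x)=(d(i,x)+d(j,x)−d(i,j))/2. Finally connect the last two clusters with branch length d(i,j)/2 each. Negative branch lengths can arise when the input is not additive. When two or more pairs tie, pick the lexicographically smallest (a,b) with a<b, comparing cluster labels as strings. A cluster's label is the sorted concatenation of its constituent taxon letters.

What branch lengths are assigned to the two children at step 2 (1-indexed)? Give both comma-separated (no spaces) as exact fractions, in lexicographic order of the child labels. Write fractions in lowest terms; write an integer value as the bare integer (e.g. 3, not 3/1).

17/6,79/6

step 1: merge (H,W) at d=4, Q=-167; branch lengths H→83/8, W→-51/8; new cluster HW
  updated: d(E,HW)=24, d(G,HW)=19, d(HW,I)=35/2, d(HW,R)=19
step 2: merge (E,R) at d=16, Q=-125; branch lengths E→17/6, R→79/6; new cluster ER
  updated: d(ER,G)=37/2, d(ER,HW)=27/2, d(ER,I)=29/2
step 3: merge (ER,I) at d=29/2, Q=-141/2; branch lengths ER→45/8, I→71/8; new cluster EIR
  updated: d(EIR,G)=25/2, d(EIR,HW)=33/4
step 4: merge (EIR,G) at d=25/2, Q=-159/4; branch lengths EIR→7/8, G→93/8; new cluster EGIR
  updated: d(EGIR,HW)=59/8
step 5: merge (EGIR,HW) at d=59/8; branch lengths EGIR→59/16, HW→59/16; new cluster EGHIRW
final tree: ((((E:17/6,R:79/6):45/8,I:71/8):7/8,G:93/8):59/16,(H:83/8,W:-51/8):59/16)
total length: 435/8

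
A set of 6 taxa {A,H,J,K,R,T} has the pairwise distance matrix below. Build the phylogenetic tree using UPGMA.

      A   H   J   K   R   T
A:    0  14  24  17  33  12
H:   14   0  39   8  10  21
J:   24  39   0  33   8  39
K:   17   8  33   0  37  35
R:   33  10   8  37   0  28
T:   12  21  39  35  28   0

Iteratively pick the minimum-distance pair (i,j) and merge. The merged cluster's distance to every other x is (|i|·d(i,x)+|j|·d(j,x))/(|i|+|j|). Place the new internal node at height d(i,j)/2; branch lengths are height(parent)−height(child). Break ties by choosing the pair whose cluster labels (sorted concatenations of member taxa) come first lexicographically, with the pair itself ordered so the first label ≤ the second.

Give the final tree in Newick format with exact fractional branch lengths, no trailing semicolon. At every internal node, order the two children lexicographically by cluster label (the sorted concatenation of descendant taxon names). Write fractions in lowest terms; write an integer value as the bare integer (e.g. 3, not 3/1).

(((A:6,T:6):39/8,(H:4,K:4):55/8):69/16,(J:4,R:4):179/16)

iteration 1: select H,K (d=8); attach at lengths (4, 4); label the merged cluster HK
  updated: d(A,HK)=31/2, d(HK,J)=36, d(HK,R)=47/2, d(HK,T)=28
iteration 2: select J,R (d=8); attach at lengths (4, 4); label the merged cluster JR
  updated: d(A,JR)=57/2, d(HK,JR)=119/4, d(JR,T)=67/2
iteration 3: select A,T (d=12); attach at lengths (6, 6); label the merged cluster AT
  updated: d(AT,HK)=87/4, d(AT,JR)=31
iteration 4: select AT,HK (d=87/4); attach at lengths (39/8, 55/8); label the merged cluster AHKT
  updated: d(AHKT,JR)=243/8
iteration 5: select AHKT,JR (d=243/8); attach at lengths (69/16, 179/16); label the merged cluster AHJKRT
final tree: (((A:6,T:6):39/8,(H:4,K:4):55/8):69/16,(J:4,R:4):179/16)
total length: 221/4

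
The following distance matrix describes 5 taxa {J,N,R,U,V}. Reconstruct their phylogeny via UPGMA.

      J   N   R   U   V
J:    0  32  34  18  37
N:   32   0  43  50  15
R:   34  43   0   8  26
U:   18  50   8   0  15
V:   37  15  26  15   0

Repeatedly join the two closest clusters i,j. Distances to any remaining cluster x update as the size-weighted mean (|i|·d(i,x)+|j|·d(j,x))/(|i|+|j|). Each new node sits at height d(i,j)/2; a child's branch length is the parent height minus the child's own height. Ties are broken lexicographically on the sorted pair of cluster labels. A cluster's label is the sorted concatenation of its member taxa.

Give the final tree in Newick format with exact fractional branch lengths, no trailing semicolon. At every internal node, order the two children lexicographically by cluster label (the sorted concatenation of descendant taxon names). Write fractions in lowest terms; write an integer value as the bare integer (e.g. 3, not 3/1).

step 1: merge (R,U) at d=8; branch lengths R→4, U→4; new cluster RU
  updated: d(J,RU)=26, d(N,RU)=93/2, d(RU,V)=41/2
step 2: merge (N,V) at d=15; branch lengths N→15/2, V→15/2; new cluster NV
  updated: d(J,NV)=69/2, d(NV,RU)=67/2
step 3: merge (J,RU) at d=26; branch lengths J→13, RU→9; new cluster JRU
  updated: d(JRU,NV)=203/6
step 4: merge (JRU,NV) at d=203/6; branch lengths JRU→47/12, NV→113/12; new cluster JNRUV
final tree: ((J:13,(R:4,U:4):9):47/12,(N:15/2,V:15/2):113/12)
total length: 175/3

((J:13,(R:4,U:4):9):47/12,(N:15/2,V:15/2):113/12)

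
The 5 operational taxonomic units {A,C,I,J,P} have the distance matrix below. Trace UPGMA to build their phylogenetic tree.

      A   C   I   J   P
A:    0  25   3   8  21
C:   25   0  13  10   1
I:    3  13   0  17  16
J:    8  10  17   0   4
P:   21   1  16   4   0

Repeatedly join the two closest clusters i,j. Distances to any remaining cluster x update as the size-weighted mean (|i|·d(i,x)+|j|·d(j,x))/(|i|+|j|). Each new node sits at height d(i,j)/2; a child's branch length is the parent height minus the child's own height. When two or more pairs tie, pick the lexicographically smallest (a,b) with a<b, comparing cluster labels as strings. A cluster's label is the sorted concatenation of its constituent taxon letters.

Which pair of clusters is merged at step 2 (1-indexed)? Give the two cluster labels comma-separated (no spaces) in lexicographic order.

1. join C+P (d=1) ⇒ CP; edges |C|=1/2, |P|=1/2
  updated: d(A,CP)=23, d(CP,I)=29/2, d(CP,J)=7
2. join A+I (d=3) ⇒ AI; edges |A|=3/2, |I|=3/2
  updated: d(AI,CP)=75/4, d(AI,J)=25/2
3. join CP+J (d=7) ⇒ CJP; edges |CP|=3, |J|=7/2
  updated: d(AI,CJP)=50/3
4. join AI+CJP (d=50/3) ⇒ ACIJP; edges |AI|=41/6, |CJP|=29/6
final tree: ((A:3/2,I:3/2):41/6,((C:1/2,P:1/2):3,J:7/2):29/6)
total length: 133/6

A,I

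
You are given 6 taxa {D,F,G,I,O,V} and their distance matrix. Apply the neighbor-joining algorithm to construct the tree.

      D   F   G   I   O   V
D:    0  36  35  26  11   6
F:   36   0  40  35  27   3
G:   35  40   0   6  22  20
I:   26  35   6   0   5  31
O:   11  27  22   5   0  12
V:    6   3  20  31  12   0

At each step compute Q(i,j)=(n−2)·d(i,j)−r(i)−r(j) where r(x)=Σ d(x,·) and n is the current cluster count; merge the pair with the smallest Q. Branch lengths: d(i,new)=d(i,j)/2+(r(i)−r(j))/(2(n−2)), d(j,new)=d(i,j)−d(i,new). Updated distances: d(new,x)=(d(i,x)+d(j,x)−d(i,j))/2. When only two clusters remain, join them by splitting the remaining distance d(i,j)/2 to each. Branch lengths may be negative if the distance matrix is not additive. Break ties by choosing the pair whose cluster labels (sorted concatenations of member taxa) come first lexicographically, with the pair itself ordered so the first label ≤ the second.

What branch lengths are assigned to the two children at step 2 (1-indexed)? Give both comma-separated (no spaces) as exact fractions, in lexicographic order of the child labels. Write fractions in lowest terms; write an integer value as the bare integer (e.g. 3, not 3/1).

11,-8

iteration 1: select G,I (d=6, Q=-202); attach at lengths (11/2, 1/2); label the merged cluster GI
  updated: d(D,GI)=55/2, d(F,GI)=69/2, d(GI,O)=21/2, d(GI,V)=45/2
iteration 2: select F,V (d=3, Q=-135); attach at lengths (11, -8); label the merged cluster FV
  updated: d(D,FV)=39/2, d(FV,GI)=27, d(FV,O)=18
iteration 3: select D,FV (d=39/2, Q=-167/2); attach at lengths (65/8, 91/8); label the merged cluster DFV
  updated: d(DFV,GI)=35/2, d(DFV,O)=19/4
iteration 4: select DFV,GI (d=35/2, Q=-131/4); attach at lengths (47/8, 93/8); label the merged cluster DFGIV
  updated: d(DFGIV,O)=-9/8
iteration 5: select DFGIV,O (d=-9/8); attach at lengths (-9/16, -9/16); label the merged cluster DFGIOV
final tree: (((D:65/8,(F:11,V:-8):91/8):47/8,(G:11/2,I:1/2):93/8):-9/16,O:-9/16)
total length: 359/8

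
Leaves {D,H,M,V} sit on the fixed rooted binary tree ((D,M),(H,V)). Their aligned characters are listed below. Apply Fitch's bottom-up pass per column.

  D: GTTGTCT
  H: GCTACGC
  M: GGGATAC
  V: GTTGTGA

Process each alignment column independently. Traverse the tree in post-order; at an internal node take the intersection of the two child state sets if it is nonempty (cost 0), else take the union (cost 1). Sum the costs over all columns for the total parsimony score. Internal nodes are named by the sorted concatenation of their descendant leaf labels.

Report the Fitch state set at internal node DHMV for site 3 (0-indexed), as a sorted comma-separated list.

A,G

DM@0: {G} ∩ {G} = {G} (intersection, +0)
HV@0: {G} ∩ {G} = {G} (intersection, +0)
DHMV@0: {G} ∩ {G} = {G} (intersection, +0)
DM@1: {T} ∪ {G} = {G,T} (union, +1)
HV@1: {C} ∪ {T} = {C,T} (union, +1)
DHMV@1: {G,T} ∩ {C,T} = {T} (intersection, +0)
DM@2: {T} ∪ {G} = {G,T} (union, +1)
HV@2: {T} ∩ {T} = {T} (intersection, +0)
DHMV@2: {G,T} ∩ {T} = {T} (intersection, +0)
DM@3: {G} ∪ {A} = {A,G} (union, +1)
HV@3: {A} ∪ {G} = {A,G} (union, +1)
DHMV@3: {A,G} ∩ {A,G} = {A,G} (intersection, +0)
DM@4: {T} ∩ {T} = {T} (intersection, +0)
HV@4: {C} ∪ {T} = {C,T} (union, +1)
DHMV@4: {T} ∩ {C,T} = {T} (intersection, +0)
DM@5: {C} ∪ {A} = {A,C} (union, +1)
HV@5: {G} ∩ {G} = {G} (intersection, +0)
DHMV@5: {A,C} ∪ {G} = {A,C,G} (union, +1)
DM@6: {T} ∪ {C} = {C,T} (union, +1)
HV@6: {C} ∪ {A} = {A,C} (union, +1)
DHMV@6: {C,T} ∩ {A,C} = {C} (intersection, +0)
per-site changes: [0, 2, 1, 2, 1, 2, 2]; total = 10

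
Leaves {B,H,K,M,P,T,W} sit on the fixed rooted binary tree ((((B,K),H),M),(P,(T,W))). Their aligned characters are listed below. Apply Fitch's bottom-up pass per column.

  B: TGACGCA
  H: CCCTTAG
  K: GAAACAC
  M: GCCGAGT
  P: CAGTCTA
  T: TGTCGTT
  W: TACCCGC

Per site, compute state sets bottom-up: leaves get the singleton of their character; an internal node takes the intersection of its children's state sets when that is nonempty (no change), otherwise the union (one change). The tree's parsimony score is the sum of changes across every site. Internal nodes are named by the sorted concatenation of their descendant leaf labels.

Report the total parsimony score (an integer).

28

site 0, node BK: B={T} ∪ K={G} → {G,T} (+1)
site 0, node BHK: BK={G,T} ∪ H={C} → {C,G,T} (+1)
site 0, node BHKM: BHK={C,G,T} ∩ M={G} → {G} (+0)
site 0, node TW: T={T} ∩ W={T} → {T} (+0)
site 0, node PTW: P={C} ∪ TW={T} → {C,T} (+1)
site 0, node BHKMPTW: BHKM={G} ∪ PTW={C,T} → {C,G,T} (+1)
site 1, node BK: B={G} ∪ K={A} → {A,G} (+1)
site 1, node BHK: BK={A,G} ∪ H={C} → {A,C,G} (+1)
site 1, node BHKM: BHK={A,C,G} ∩ M={C} → {C} (+0)
site 1, node TW: T={G} ∪ W={A} → {A,G} (+1)
site 1, node PTW: P={A} ∩ TW={A,G} → {A} (+0)
site 1, node BHKMPTW: BHKM={C} ∪ PTW={A} → {A,C} (+1)
site 2, node BK: B={A} ∩ K={A} → {A} (+0)
site 2, node BHK: BK={A} ∪ H={C} → {A,C} (+1)
site 2, node BHKM: BHK={A,C} ∩ M={C} → {C} (+0)
site 2, node TW: T={T} ∪ W={C} → {C,T} (+1)
site 2, node PTW: P={G} ∪ TW={C,T} → {C,G,T} (+1)
site 2, node BHKMPTW: BHKM={C} ∩ PTW={C,G,T} → {C} (+0)
site 3, node BK: B={C} ∪ K={A} → {A,C} (+1)
site 3, node BHK: BK={A,C} ∪ H={T} → {A,C,T} (+1)
site 3, node BHKM: BHK={A,C,T} ∪ M={G} → {A,C,G,T} (+1)
site 3, node TW: T={C} ∩ W={C} → {C} (+0)
site 3, node PTW: P={T} ∪ TW={C} → {C,T} (+1)
site 3, node BHKMPTW: BHKM={A,C,G,T} ∩ PTW={C,T} → {C,T} (+0)
site 4, node BK: B={G} ∪ K={C} → {C,G} (+1)
site 4, node BHK: BK={C,G} ∪ H={T} → {C,G,T} (+1)
site 4, node BHKM: BHK={C,G,T} ∪ M={A} → {A,C,G,T} (+1)
site 4, node TW: T={G} ∪ W={C} → {C,G} (+1)
site 4, node PTW: P={C} ∩ TW={C,G} → {C} (+0)
site 4, node BHKMPTW: BHKM={A,C,G,T} ∩ PTW={C} → {C} (+0)
site 5, node BK: B={C} ∪ K={A} → {A,C} (+1)
site 5, node BHK: BK={A,C} ∩ H={A} → {A} (+0)
site 5, node BHKM: BHK={A} ∪ M={G} → {A,G} (+1)
site 5, node TW: T={T} ∪ W={G} → {G,T} (+1)
site 5, node PTW: P={T} ∩ TW={G,T} → {T} (+0)
site 5, node BHKMPTW: BHKM={A,G} ∪ PTW={T} → {A,G,T} (+1)
site 6, node BK: B={A} ∪ K={C} → {A,C} (+1)
site 6, node BHK: BK={A,C} ∪ H={G} → {A,C,G} (+1)
site 6, node BHKM: BHK={A,C,G} ∪ M={T} → {A,C,G,T} (+1)
site 6, node TW: T={T} ∪ W={C} → {C,T} (+1)
site 6, node PTW: P={A} ∪ TW={C,T} → {A,C,T} (+1)
site 6, node BHKMPTW: BHKM={A,C,G,T} ∩ PTW={A,C,T} → {A,C,T} (+0)
per-site changes: [4, 4, 3, 4, 4, 4, 5]; total = 28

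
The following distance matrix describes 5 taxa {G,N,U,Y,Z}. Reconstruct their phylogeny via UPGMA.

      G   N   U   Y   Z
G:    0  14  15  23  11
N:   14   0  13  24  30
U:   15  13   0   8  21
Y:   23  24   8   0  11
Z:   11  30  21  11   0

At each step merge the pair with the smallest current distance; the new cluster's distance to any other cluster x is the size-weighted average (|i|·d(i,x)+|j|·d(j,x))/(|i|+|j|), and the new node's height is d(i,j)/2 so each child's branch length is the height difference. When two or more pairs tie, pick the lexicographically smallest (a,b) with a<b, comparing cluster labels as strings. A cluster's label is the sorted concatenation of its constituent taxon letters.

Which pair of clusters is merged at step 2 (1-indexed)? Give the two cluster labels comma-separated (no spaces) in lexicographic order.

G,Z

1. join U+Y (d=8) ⇒ UY; edges |U|=4, |Y|=4
  updated: d(G,UY)=19, d(N,UY)=37/2, d(UY,Z)=16
2. join G+Z (d=11) ⇒ GZ; edges |G|=11/2, |Z|=11/2
  updated: d(GZ,N)=22, d(GZ,UY)=35/2
3. join GZ+UY (d=35/2) ⇒ GUYZ; edges |GZ|=13/4, |UY|=19/4
  updated: d(GUYZ,N)=81/4
4. join GUYZ+N (d=81/4) ⇒ GNUYZ; edges |GUYZ|=11/8, |N|=81/8
final tree: (((G:11/2,Z:11/2):13/4,(U:4,Y:4):19/4):11/8,N:81/8)
total length: 77/2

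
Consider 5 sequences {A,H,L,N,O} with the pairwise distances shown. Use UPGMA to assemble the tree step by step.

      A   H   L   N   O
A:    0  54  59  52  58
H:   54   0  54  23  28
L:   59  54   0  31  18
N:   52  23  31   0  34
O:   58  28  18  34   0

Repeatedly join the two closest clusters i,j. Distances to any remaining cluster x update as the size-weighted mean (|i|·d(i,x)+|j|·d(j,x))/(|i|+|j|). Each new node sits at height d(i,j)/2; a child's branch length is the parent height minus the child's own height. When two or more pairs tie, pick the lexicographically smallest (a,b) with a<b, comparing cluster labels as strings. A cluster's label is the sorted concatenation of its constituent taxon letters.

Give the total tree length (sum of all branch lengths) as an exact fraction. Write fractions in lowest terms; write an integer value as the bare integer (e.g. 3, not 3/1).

1. join L+O (d=18) ⇒ LO; edges |L|=9, |O|=9
  updated: d(A,LO)=117/2, d(H,LO)=41, d(LO,N)=65/2
2. join H+N (d=23) ⇒ HN; edges |H|=23/2, |N|=23/2
  updated: d(A,HN)=53, d(HN,LO)=147/4
3. join HN+LO (d=147/4) ⇒ HLNO; edges |HN|=55/8, |LO|=75/8
  updated: d(A,HLNO)=223/4
4. join A+HLNO (d=223/4) ⇒ AHLNO; edges |A|=223/8, |HLNO|=19/2
final tree: (A:223/8,((H:23/2,N:23/2):55/8,(L:9,O:9):75/8):19/2)
total length: 757/8

757/8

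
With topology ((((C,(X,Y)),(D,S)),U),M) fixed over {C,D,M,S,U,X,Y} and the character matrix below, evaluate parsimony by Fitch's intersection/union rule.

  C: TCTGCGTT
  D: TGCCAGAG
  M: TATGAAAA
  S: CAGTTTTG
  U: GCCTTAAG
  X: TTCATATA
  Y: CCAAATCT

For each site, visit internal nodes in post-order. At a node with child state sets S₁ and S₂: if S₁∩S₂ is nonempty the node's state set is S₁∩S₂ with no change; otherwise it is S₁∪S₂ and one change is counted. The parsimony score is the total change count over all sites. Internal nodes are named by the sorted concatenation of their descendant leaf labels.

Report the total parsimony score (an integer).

XY@0: {T} ∪ {C} = {C,T} (union, +1)
CXY@0: {T} ∩ {C,T} = {T} (intersection, +0)
DS@0: {T} ∪ {C} = {C,T} (union, +1)
CDSXY@0: {T} ∩ {C,T} = {T} (intersection, +0)
CDSUXY@0: {T} ∪ {G} = {G,T} (union, +1)
CDMSUXY@0: {G,T} ∩ {T} = {T} (intersection, +0)
XY@1: {T} ∪ {C} = {C,T} (union, +1)
CXY@1: {C} ∩ {C,T} = {C} (intersection, +0)
DS@1: {G} ∪ {A} = {A,G} (union, +1)
CDSXY@1: {C} ∪ {A,G} = {A,C,G} (union, +1)
CDSUXY@1: {A,C,G} ∩ {C} = {C} (intersection, +0)
CDMSUXY@1: {C} ∪ {A} = {A,C} (union, +1)
XY@2: {C} ∪ {A} = {A,C} (union, +1)
CXY@2: {T} ∪ {A,C} = {A,C,T} (union, +1)
DS@2: {C} ∪ {G} = {C,G} (union, +1)
CDSXY@2: {A,C,T} ∩ {C,G} = {C} (intersection, +0)
CDSUXY@2: {C} ∩ {C} = {C} (intersection, +0)
CDMSUXY@2: {C} ∪ {T} = {C,T} (union, +1)
XY@3: {A} ∩ {A} = {A} (intersection, +0)
CXY@3: {G} ∪ {A} = {A,G} (union, +1)
DS@3: {C} ∪ {T} = {C,T} (union, +1)
CDSXY@3: {A,G} ∪ {C,T} = {A,C,G,T} (union, +1)
CDSUXY@3: {A,C,G,T} ∩ {T} = {T} (intersection, +0)
CDMSUXY@3: {T} ∪ {G} = {G,T} (union, +1)
XY@4: {T} ∪ {A} = {A,T} (union, +1)
CXY@4: {C} ∪ {A,T} = {A,C,T} (union, +1)
DS@4: {A} ∪ {T} = {A,T} (union, +1)
CDSXY@4: {A,C,T} ∩ {A,T} = {A,T} (intersection, +0)
CDSUXY@4: {A,T} ∩ {T} = {T} (intersection, +0)
CDMSUXY@4: {T} ∪ {A} = {A,T} (union, +1)
XY@5: {A} ∪ {T} = {A,T} (union, +1)
CXY@5: {G} ∪ {A,T} = {A,G,T} (union, +1)
DS@5: {G} ∪ {T} = {G,T} (union, +1)
CDSXY@5: {A,G,T} ∩ {G,T} = {G,T} (intersection, +0)
CDSUXY@5: {G,T} ∪ {A} = {A,G,T} (union, +1)
CDMSUXY@5: {A,G,T} ∩ {A} = {A} (intersection, +0)
XY@6: {T} ∪ {C} = {C,T} (union, +1)
CXY@6: {T} ∩ {C,T} = {T} (intersection, +0)
DS@6: {A} ∪ {T} = {A,T} (union, +1)
CDSXY@6: {T} ∩ {A,T} = {T} (intersection, +0)
CDSUXY@6: {T} ∪ {A} = {A,T} (union, +1)
CDMSUXY@6: {A,T} ∩ {A} = {A} (intersection, +0)
XY@7: {A} ∪ {T} = {A,T} (union, +1)
CXY@7: {T} ∩ {A,T} = {T} (intersection, +0)
DS@7: {G} ∩ {G} = {G} (intersection, +0)
CDSXY@7: {T} ∪ {G} = {G,T} (union, +1)
CDSUXY@7: {G,T} ∩ {G} = {G} (intersection, +0)
CDMSUXY@7: {G} ∪ {A} = {A,G} (union, +1)
per-site changes: [3, 4, 4, 4, 4, 4, 3, 3]; total = 29

29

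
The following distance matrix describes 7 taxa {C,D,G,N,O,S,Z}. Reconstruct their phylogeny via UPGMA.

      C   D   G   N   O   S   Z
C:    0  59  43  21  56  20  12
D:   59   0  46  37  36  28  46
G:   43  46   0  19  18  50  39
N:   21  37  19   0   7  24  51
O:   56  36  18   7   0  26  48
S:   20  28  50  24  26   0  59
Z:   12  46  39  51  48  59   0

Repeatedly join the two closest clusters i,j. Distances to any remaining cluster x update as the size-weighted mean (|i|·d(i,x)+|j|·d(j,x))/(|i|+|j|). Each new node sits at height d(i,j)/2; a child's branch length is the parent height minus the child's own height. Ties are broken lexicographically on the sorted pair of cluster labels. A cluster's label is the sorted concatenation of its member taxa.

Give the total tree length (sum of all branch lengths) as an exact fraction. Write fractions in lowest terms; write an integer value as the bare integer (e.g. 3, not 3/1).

476/5

1. join N+O (d=7) ⇒ NO; edges |N|=7/2, |O|=7/2
  updated: d(C,NO)=77/2, d(D,NO)=73/2, d(G,NO)=37/2, d(NO,S)=25, d(NO,Z)=99/2
2. join C+Z (d=12) ⇒ CZ; edges |C|=6, |Z|=6
  updated: d(CZ,D)=105/2, d(CZ,G)=41, d(CZ,NO)=44, d(CZ,S)=79/2
3. join G+NO (d=37/2) ⇒ GNO; edges |G|=37/4, |NO|=23/4
  updated: d(CZ,GNO)=43, d(D,GNO)=119/3, d(GNO,S)=100/3
4. join D+S (d=28) ⇒ DS; edges |D|=14, |S|=14
  updated: d(CZ,DS)=46, d(DS,GNO)=73/2
5. join DS+GNO (d=73/2) ⇒ DGNOS; edges |DS|=17/4, |GNO|=9
  updated: d(CZ,DGNOS)=221/5
6. join CZ+DGNOS (d=221/5) ⇒ CDGNOSZ; edges |CZ|=161/10, |DGNOS|=77/20
final tree: ((C:6,Z:6):161/10,((D:14,S:14):17/4,(G:37/4,(N:7/2,O:7/2):23/4):9):77/20)
total length: 476/5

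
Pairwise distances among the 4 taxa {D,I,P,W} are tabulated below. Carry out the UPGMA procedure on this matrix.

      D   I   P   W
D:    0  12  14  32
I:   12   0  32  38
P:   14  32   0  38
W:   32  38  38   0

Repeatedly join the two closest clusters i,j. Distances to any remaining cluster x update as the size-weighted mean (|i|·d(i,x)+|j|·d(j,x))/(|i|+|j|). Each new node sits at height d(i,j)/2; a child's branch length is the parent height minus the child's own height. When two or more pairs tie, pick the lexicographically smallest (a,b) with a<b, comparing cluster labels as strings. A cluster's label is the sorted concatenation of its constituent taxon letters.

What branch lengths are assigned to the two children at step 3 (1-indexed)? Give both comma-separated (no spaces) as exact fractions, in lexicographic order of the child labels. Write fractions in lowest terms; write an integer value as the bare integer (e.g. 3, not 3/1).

13/2,18

step 1: merge (D,I) at d=12; branch lengths D→6, I→6; new cluster DI
  updated: d(DI,P)=23, d(DI,W)=35
step 2: merge (DI,P) at d=23; branch lengths DI→11/2, P→23/2; new cluster DIP
  updated: d(DIP,W)=36
step 3: merge (DIP,W) at d=36; branch lengths DIP→13/2, W→18; new cluster DIPW
final tree: (((D:6,I:6):11/2,P:23/2):13/2,W:18)
total length: 107/2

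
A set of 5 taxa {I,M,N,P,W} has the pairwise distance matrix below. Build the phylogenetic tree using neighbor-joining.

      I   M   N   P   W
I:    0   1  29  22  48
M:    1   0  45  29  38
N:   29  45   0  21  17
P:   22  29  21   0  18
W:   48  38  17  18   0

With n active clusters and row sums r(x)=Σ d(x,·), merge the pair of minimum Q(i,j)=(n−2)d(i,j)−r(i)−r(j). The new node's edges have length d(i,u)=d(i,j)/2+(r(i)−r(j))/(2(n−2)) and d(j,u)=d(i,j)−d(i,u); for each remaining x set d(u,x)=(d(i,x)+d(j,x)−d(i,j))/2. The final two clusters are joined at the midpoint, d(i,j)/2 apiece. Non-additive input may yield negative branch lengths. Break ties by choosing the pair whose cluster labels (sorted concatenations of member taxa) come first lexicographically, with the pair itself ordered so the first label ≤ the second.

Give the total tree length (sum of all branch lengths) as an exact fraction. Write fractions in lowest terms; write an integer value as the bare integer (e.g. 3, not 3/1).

103/2

step 1: merge (I,M) at d=1, Q=-210; branch lengths I→-5/3, M→8/3; new cluster IM
  updated: d(IM,N)=73/2, d(IM,P)=25, d(IM,W)=85/2
step 2: merge (IM,P) at d=25, Q=-118; branch lengths IM→45/2, P→5/2; new cluster IMP
  updated: d(IMP,N)=65/4, d(IMP,W)=71/4
step 3: merge (IMP,N) at d=65/4, Q=-51; branch lengths IMP→17/2, N→31/4; new cluster IMNP
  updated: d(IMNP,W)=37/4
step 4: merge (IMNP,W) at d=37/4; branch lengths IMNP→37/8, W→37/8; new cluster IMNPW
final tree: ((((I:-5/3,M:8/3):45/2,P:5/2):17/2,N:31/4):37/8,W:37/8)
total length: 103/2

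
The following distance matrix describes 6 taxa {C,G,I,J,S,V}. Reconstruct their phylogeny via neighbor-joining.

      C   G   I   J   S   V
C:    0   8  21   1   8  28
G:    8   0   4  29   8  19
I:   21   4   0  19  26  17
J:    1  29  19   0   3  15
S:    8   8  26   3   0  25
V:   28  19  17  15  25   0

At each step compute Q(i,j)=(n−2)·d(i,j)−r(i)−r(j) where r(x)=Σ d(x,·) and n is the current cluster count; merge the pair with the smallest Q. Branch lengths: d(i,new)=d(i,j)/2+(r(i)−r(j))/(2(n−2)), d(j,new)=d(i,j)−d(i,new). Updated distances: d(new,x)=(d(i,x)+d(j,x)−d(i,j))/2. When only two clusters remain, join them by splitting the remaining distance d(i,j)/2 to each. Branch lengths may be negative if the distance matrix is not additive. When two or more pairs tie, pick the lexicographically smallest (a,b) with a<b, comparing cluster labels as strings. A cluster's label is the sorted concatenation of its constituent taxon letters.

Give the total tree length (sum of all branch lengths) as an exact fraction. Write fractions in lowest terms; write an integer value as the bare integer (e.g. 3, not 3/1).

step 1: merge (G,I) at d=4, Q=-139; branch lengths G→-3/8, I→35/8; new cluster GI
  updated: d(C,GI)=25/2, d(GI,J)=22, d(GI,S)=15, d(GI,V)=16
step 2: merge (GI,V) at d=16, Q=-203/2; branch lengths GI→59/12, V→133/12; new cluster GIV
  updated: d(C,GIV)=49/4, d(GIV,J)=21/2, d(GIV,S)=12
step 3: merge (C,J) at d=1, Q=-135/4; branch lengths C→35/16, J→-19/16; new cluster CJ
  updated: d(CJ,GIV)=87/8, d(CJ,S)=5
step 4: merge (CJ,GIV) at d=87/8, Q=-223/8; branch lengths CJ→31/16, GIV→143/16; new cluster CGIJV
  updated: d(CGIJV,S)=49/16
step 5: merge (CGIJV,S) at d=49/16; branch lengths CGIJV→49/32, S→49/32; new cluster CGIJSV
final tree: (((C:35/16,J:-19/16):31/16,((G:-3/8,I:35/8):59/12,V:133/12):143/16):49/32,S:49/32)
total length: 559/16

559/16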